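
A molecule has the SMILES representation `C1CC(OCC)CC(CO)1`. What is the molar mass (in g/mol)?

144.21 g/mol

Atom tally by fragment:
  cyclopentane ring core → C:5 H:10
  (− 2 ring H displaced by substituents)
  + OC2H5 → C:2 H:5 O:1
  + CH2OH → C:1 H:3 O:1
Element totals:
  C: 8
  H: 16
  O: 2
Molecular formula: C8H16O2.
  M = 8(12.011) + 16(1.008) + 2(15.999)
    = 96.088 + 16.128 + 31.998 = 144.214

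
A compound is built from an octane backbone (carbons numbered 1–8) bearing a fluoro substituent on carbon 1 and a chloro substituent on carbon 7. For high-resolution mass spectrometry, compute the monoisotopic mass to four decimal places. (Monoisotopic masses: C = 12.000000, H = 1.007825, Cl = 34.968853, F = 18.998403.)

Atom tally by fragment:
  FCH2 → C:1 H:2 F:1
  CH2 → C:1 H:2
  CH2 → C:1 H:2
  CH2 → C:1 H:2
  CH2 → C:1 H:2
  CH2 → C:1 H:2
  CH(Cl) → C:1 H:1 Cl:1
  CH3 → C:1 H:3
Element totals:
  C: 8
  H: 16
  Cl: 1
  F: 1
Molecular formula: C8H16ClF.
  M = 8(12.0) + 16(1.007825) + 34.968853 + 18.998403
    = 96.000000 + 16.125200 + 34.968853 + 18.998403 = 166.092456

166.0925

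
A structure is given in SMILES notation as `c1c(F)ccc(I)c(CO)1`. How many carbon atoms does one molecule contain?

Atom tally by fragment:
  benzene ring core → C:6 H:6
  (− 3 ring H displaced by substituents)
  + F → F:1
  + I → I:1
  + CH2OH → C:1 H:3 O:1
Element totals:
  C: 7
  H: 6
  F: 1
  I: 1
  O: 1

7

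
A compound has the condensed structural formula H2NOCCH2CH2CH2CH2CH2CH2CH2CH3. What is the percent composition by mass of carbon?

68.74%

Atom tally by fragment:
  H2NOCCH2 → C:2 H:4 O:1 N:1
  CH2 → C:1 H:2
  CH2 → C:1 H:2
  CH2 → C:1 H:2
  CH2 → C:1 H:2
  CH2 → C:1 H:2
  CH2 → C:1 H:2
  CH3 → C:1 H:3
Element totals:
  C: 9
  H: 19
  N: 1
  O: 1
Molecular formula: C9H19NO.
Molar mass = 157.257 g/mol.
Mass from C: 9 × 12.011 = 108.099 g/mol.
%C = 108.099 / 157.257 × 100 = 68.74%.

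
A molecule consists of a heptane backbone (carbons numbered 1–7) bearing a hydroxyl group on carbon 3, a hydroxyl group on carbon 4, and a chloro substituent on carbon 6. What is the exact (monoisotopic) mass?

166.0761

Atom tally by fragment:
  CH3 → C:1 H:3
  CH2 → C:1 H:2
  CH(OH) → C:1 H:2 O:1
  CH(OH) → C:1 H:2 O:1
  CH2 → C:1 H:2
  CH(Cl) → C:1 H:1 Cl:1
  CH3 → C:1 H:3
Element totals:
  C: 7
  H: 15
  Cl: 1
  O: 2
Molecular formula: C7H15ClO2.
  M = 7(12.0) + 15(1.007825) + 34.968853 + 2(15.994915)
    = 84.000000 + 15.117375 + 34.968853 + 31.989830 = 166.076058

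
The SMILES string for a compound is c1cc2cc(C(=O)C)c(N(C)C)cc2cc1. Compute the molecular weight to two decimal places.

Atom tally by fragment:
  naphthalene ring system core → C:10 H:8
  (− 2 ring H displaced by substituents)
  + COCH3 → C:2 H:3 O:1
  + N(CH3)2 → N:1 C:2 H:6
Element totals:
  C: 14
  H: 15
  N: 1
  O: 1
Molecular formula: C14H15NO.
  M = 14(12.011) + 15(1.008) + 14.007 + 15.999
    = 168.154 + 15.120 + 14.007 + 15.999 = 213.280

213.28 g/mol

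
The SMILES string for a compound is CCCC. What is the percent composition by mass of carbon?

Atom tally by fragment:
  CH3 → C:1 H:3
  CH2 → C:1 H:2
  CH2 → C:1 H:2
  CH3 → C:1 H:3
Element totals:
  C: 4
  H: 10
Molecular formula: C4H10.
Molar mass = 58.124 g/mol.
Mass from C: 4 × 12.011 = 48.044 g/mol.
%C = 48.044 / 58.124 × 100 = 82.66%.

82.66%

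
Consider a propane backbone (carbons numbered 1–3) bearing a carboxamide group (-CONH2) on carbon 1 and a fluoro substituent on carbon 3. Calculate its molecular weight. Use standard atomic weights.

105.11 g/mol

Atom tally by fragment:
  H2NOCCH2 → C:2 H:4 O:1 N:1
  CH2 → C:1 H:2
  CH2F → C:1 H:2 F:1
Element totals:
  C: 4
  H: 8
  F: 1
  N: 1
  O: 1
Molecular formula: C4H8FNO.
  M = 4(12.011) + 8(1.008) + 18.998 + 14.007 + 15.999
    = 48.044 + 8.064 + 18.998 + 14.007 + 15.999 = 105.112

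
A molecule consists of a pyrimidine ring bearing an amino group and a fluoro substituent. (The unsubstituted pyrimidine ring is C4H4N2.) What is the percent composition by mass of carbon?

42.48%

Atom tally by fragment:
  pyrimidine ring core → C:4 H:4 N:2
  (− 2 ring H displaced by substituents)
  + NH2 → N:1 H:2
  + F → F:1
Element totals:
  C: 4
  H: 4
  F: 1
  N: 3
Molecular formula: C4H4FN3.
Molar mass = 113.095 g/mol.
Mass from C: 4 × 12.011 = 48.044 g/mol.
%C = 48.044 / 113.095 × 100 = 42.48%.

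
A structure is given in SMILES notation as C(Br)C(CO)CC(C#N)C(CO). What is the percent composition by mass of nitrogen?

Atom tally by fragment:
  BrCH2 → C:1 H:2 Br:1
  CH(CH2OH) → C:2 H:4 O:1
  CH2 → C:1 H:2
  CH(CN) → C:2 H:1 N:1
  CH2CH2OH → C:2 H:5 O:1
Element totals:
  C: 8
  H: 14
  Br: 1
  N: 1
  O: 2
Molecular formula: C8H14BrNO2.
Molar mass = 236.109 g/mol.
Mass from N: 1 × 14.007 = 14.007 g/mol.
%N = 14.007 / 236.109 × 100 = 5.93%.

5.93%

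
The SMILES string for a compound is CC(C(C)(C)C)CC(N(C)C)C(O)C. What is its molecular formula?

C12H27NO

Atom tally by fragment:
  CH3 → C:1 H:3
  CH(C(CH3)3) → C:5 H:10
  CH2 → C:1 H:2
  CH(N(CH3)2) → C:3 H:7 N:1
  CH(OH) → C:1 H:2 O:1
  CH3 → C:1 H:3
Element totals:
  C: 12
  H: 27
  N: 1
  O: 1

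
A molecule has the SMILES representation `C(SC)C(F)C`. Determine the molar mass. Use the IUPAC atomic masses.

108.17 g/mol

Atom tally by fragment:
  CH3SCH2 → C:2 H:5 S:1
  CH(F) → C:1 H:1 F:1
  CH3 → C:1 H:3
Element totals:
  C: 4
  H: 9
  F: 1
  S: 1
Molecular formula: C4H9FS.
  M = 4(12.011) + 9(1.008) + 18.998 + 32.06
    = 48.044 + 9.072 + 18.998 + 32.060 = 108.174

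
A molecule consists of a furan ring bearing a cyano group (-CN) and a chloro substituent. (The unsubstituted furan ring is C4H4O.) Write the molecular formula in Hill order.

C5H2ClNO

Atom tally by fragment:
  furan ring core → C:4 H:4 O:1
  (− 2 ring H displaced by substituents)
  + CN → C:1 N:1
  + Cl → Cl:1
Element totals:
  C: 5
  H: 2
  Cl: 1
  N: 1
  O: 1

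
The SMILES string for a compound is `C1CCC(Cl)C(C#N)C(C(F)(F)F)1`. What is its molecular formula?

Atom tally by fragment:
  cyclohexane ring core → C:6 H:12
  (− 3 ring H displaced by substituents)
  + Cl → Cl:1
  + CN → C:1 N:1
  + CF3 → C:1 F:3
Element totals:
  C: 8
  H: 9
  Cl: 1
  F: 3
  N: 1

C8H9ClF3N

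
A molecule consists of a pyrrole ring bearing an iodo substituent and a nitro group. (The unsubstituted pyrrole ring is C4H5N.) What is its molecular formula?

C4H3IN2O2

Atom tally by fragment:
  pyrrole ring core → C:4 H:5 N:1
  (− 2 ring H displaced by substituents)
  + I → I:1
  + NO2 → N:1 O:2
Element totals:
  C: 4
  H: 3
  I: 1
  N: 2
  O: 2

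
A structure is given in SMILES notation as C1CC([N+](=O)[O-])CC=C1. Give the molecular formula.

Atom tally by fragment:
  cyclohexene ring core → C:6 H:10
  (− 1 ring H displaced by substituents)
  + NO2 → N:1 O:2
Element totals:
  C: 6
  H: 9
  N: 1
  O: 2

C6H9NO2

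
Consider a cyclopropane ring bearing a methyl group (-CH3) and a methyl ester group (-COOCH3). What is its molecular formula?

Atom tally by fragment:
  cyclopropane ring core → C:3 H:6
  (− 2 ring H displaced by substituents)
  + CH3 → C:1 H:3
  + COOCH3 → C:2 H:3 O:2
Element totals:
  C: 6
  H: 10
  O: 2

C6H10O2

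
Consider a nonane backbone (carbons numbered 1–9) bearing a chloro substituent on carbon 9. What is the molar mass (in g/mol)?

162.70 g/mol

Atom tally by fragment:
  CH3 → C:1 H:3
  CH2 → C:1 H:2
  CH2 → C:1 H:2
  CH2 → C:1 H:2
  CH2 → C:1 H:2
  CH2 → C:1 H:2
  CH2 → C:1 H:2
  CH2 → C:1 H:2
  CH2Cl → C:1 H:2 Cl:1
Element totals:
  C: 9
  H: 19
  Cl: 1
Molecular formula: C9H19Cl.
  M = 9(12.011) + 19(1.008) + 35.45
    = 108.099 + 19.152 + 35.450 = 162.701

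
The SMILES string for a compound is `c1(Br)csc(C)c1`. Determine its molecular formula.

Atom tally by fragment:
  thiophene ring core → C:4 H:4 S:1
  (− 2 ring H displaced by substituents)
  + Br → Br:1
  + CH3 → C:1 H:3
Element totals:
  C: 5
  H: 5
  Br: 1
  S: 1

C5H5BrS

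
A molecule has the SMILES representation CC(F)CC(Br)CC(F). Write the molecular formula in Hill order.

C6H11BrF2

Atom tally by fragment:
  CH3 → C:1 H:3
  CH(F) → C:1 H:1 F:1
  CH2 → C:1 H:2
  CH(Br) → C:1 H:1 Br:1
  CH2 → C:1 H:2
  CH2F → C:1 H:2 F:1
Element totals:
  C: 6
  H: 11
  Br: 1
  F: 2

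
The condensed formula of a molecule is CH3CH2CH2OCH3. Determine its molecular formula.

Atom tally by fragment:
  CH3 → C:1 H:3
  CH2 → C:1 H:2
  CH2OCH3 → C:2 H:5 O:1
Element totals:
  C: 4
  H: 10
  O: 1

C4H10O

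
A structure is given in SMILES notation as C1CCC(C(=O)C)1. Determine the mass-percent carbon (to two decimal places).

Atom tally by fragment:
  cyclobutane ring core → C:4 H:8
  (− 1 ring H displaced by substituents)
  + COCH3 → C:2 H:3 O:1
Element totals:
  C: 6
  H: 10
  O: 1
Molecular formula: C6H10O.
Molar mass = 98.145 g/mol.
Mass from C: 6 × 12.011 = 72.066 g/mol.
%C = 72.066 / 98.145 × 100 = 73.43%.

73.43%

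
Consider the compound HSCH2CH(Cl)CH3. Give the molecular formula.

C3H7ClS

Element totals:
  C: 3
  H: 7
  Cl: 1
  S: 1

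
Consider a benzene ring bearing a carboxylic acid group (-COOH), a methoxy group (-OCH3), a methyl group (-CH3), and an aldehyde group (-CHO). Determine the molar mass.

Atom tally by fragment:
  benzene ring core → C:6 H:6
  (− 4 ring H displaced by substituents)
  + COOH → C:1 H:1 O:2
  + OCH3 → C:1 H:3 O:1
  + CH3 → C:1 H:3
  + CHO → C:1 H:1 O:1
Element totals:
  C: 10
  H: 10
  O: 4
Molecular formula: C10H10O4.
  M = 10(12.011) + 10(1.008) + 4(15.999)
    = 120.110 + 10.080 + 63.996 = 194.186

194.19 g/mol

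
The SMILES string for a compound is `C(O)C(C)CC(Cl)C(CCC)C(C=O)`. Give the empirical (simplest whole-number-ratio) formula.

C11H21ClO2

Atom tally by fragment:
  HOCH2 → C:1 H:3 O:1
  CH(CH3) → C:2 H:4
  CH2 → C:1 H:2
  CH(Cl) → C:1 H:1 Cl:1
  CH(CH2CH2CH3) → C:4 H:8
  CH2CHO → C:2 H:3 O:1
Element totals:
  C: 11
  H: 21
  Cl: 1
  O: 2
Molecular formula: C11H21ClO2.
gcd of subscripts (11, 1, 21, 2) = 1, so the empirical formula equals the molecular formula.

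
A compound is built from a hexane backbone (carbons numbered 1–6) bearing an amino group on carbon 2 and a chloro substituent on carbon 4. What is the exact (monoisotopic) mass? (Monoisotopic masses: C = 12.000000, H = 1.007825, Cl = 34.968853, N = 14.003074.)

135.0815

Atom tally by fragment:
  CH3 → C:1 H:3
  CH(NH2) → C:1 H:3 N:1
  CH2 → C:1 H:2
  CH(Cl) → C:1 H:1 Cl:1
  CH2 → C:1 H:2
  CH3 → C:1 H:3
Element totals:
  C: 6
  H: 14
  Cl: 1
  N: 1
Molecular formula: C6H14ClN.
  M = 6(12.0) + 14(1.007825) + 34.968853 + 14.003074
    = 72.000000 + 14.109550 + 34.968853 + 14.003074 = 135.081477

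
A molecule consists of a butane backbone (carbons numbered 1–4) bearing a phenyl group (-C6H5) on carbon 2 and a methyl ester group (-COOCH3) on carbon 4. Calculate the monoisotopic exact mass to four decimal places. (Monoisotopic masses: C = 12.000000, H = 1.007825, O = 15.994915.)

Atom tally by fragment:
  CH3 → C:1 H:3
  CH(C6H5) → C:7 H:6
  CH2 → C:1 H:2
  CH2COOCH3 → C:3 H:5 O:2
Element totals:
  C: 12
  H: 16
  O: 2
Molecular formula: C12H16O2.
  M = 12(12.0) + 16(1.007825) + 2(15.994915)
    = 144.000000 + 16.125200 + 31.989830 = 192.115030

192.1150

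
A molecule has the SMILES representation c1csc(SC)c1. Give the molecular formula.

Atom tally by fragment:
  thiophene ring core → C:4 H:4 S:1
  (− 1 ring H displaced by substituents)
  + SCH3 → C:1 H:3 S:1
Element totals:
  C: 5
  H: 6
  S: 2

C5H6S2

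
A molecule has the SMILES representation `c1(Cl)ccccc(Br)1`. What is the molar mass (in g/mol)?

Atom tally by fragment:
  benzene ring core → C:6 H:6
  (− 2 ring H displaced by substituents)
  + Cl → Cl:1
  + Br → Br:1
Element totals:
  C: 6
  H: 4
  Br: 1
  Cl: 1
Molecular formula: C6H4BrCl.
  M = 6(12.011) + 4(1.008) + 79.904 + 35.45
    = 72.066 + 4.032 + 79.904 + 35.450 = 191.452

191.45 g/mol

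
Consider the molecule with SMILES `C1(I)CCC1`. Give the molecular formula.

Atom tally by fragment:
  cyclobutane ring core → C:4 H:8
  (− 1 ring H displaced by substituents)
  + I → I:1
Element totals:
  C: 4
  H: 7
  I: 1

C4H7I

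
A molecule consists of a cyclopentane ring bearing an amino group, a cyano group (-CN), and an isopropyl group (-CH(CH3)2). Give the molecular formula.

Atom tally by fragment:
  cyclopentane ring core → C:5 H:10
  (− 3 ring H displaced by substituents)
  + NH2 → N:1 H:2
  + CN → C:1 N:1
  + CH(CH3)2 → C:3 H:7
Element totals:
  C: 9
  H: 16
  N: 2

C9H16N2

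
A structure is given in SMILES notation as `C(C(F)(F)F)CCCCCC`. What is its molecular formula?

C8H15F3

Atom tally by fragment:
  F3CCH2 → C:2 H:2 F:3
  CH2 → C:1 H:2
  CH2 → C:1 H:2
  CH2 → C:1 H:2
  CH2 → C:1 H:2
  CH2 → C:1 H:2
  CH3 → C:1 H:3
Element totals:
  C: 8
  H: 15
  F: 3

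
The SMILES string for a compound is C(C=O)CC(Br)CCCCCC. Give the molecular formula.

C10H19BrO

Atom tally by fragment:
  OHCCH2 → C:2 H:3 O:1
  CH2 → C:1 H:2
  CH(Br) → C:1 H:1 Br:1
  CH2 → C:1 H:2
  CH2 → C:1 H:2
  CH2 → C:1 H:2
  CH2 → C:1 H:2
  CH2 → C:1 H:2
  CH3 → C:1 H:3
Element totals:
  C: 10
  H: 19
  Br: 1
  O: 1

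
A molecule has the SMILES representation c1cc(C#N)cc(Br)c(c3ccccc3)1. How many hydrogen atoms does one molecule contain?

Atom tally by fragment:
  benzene ring core → C:6 H:6
  (− 3 ring H displaced by substituents)
  + CN → C:1 N:1
  + Br → Br:1
  + C6H5 → C:6 H:5
Element totals:
  C: 13
  H: 8
  Br: 1
  N: 1

8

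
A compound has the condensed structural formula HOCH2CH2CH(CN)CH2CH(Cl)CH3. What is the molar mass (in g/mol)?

Atom tally by fragment:
  HOCH2CH2 → C:2 H:5 O:1
  CH(CN) → C:2 H:1 N:1
  CH2 → C:1 H:2
  CH(Cl) → C:1 H:1 Cl:1
  CH3 → C:1 H:3
Element totals:
  C: 7
  H: 12
  Cl: 1
  N: 1
  O: 1
Molecular formula: C7H12ClNO.
  M = 7(12.011) + 12(1.008) + 35.45 + 14.007 + 15.999
    = 84.077 + 12.096 + 35.450 + 14.007 + 15.999 = 161.629

161.63 g/mol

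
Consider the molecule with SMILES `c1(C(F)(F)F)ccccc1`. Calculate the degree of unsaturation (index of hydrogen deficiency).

4

Atom tally by fragment:
  benzene ring core → C:6 H:6
  (− 1 ring H displaced by substituents)
  + CF3 → C:1 F:3
Element totals:
  C: 7
  H: 5
  F: 3
Molecular formula: C7H5F3.
DoU = (2C + 2 + N − H − X) / 2 = (2·7 + 2 + 0 − 5 − 3) / 2 = 4.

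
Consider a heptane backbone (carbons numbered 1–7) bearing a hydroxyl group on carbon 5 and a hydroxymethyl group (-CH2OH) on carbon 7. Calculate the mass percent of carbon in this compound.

Atom tally by fragment:
  CH3 → C:1 H:3
  CH2 → C:1 H:2
  CH2 → C:1 H:2
  CH2 → C:1 H:2
  CH(OH) → C:1 H:2 O:1
  CH2 → C:1 H:2
  CH2CH2OH → C:2 H:5 O:1
Element totals:
  C: 8
  H: 18
  O: 2
Molecular formula: C8H18O2.
Molar mass = 146.230 g/mol.
Mass from C: 8 × 12.011 = 96.088 g/mol.
%C = 96.088 / 146.230 × 100 = 65.71%.

65.71%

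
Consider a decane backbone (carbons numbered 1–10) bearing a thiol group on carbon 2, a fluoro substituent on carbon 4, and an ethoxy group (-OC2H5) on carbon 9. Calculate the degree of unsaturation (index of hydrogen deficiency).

0

Atom tally by fragment:
  CH3 → C:1 H:3
  CH(SH) → C:1 H:2 S:1
  CH2 → C:1 H:2
  CH(F) → C:1 H:1 F:1
  CH2 → C:1 H:2
  CH2 → C:1 H:2
  CH2 → C:1 H:2
  CH2 → C:1 H:2
  CH(OC2H5) → C:3 H:6 O:1
  CH3 → C:1 H:3
Element totals:
  C: 12
  H: 25
  F: 1
  O: 1
  S: 1
Molecular formula: C12H25FOS.
DoU = (2C + 2 + N − H − X) / 2 = (2·12 + 2 + 0 − 25 − 1) / 2 = 0.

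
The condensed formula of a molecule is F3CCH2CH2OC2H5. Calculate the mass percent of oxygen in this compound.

Atom tally by fragment:
  F3CCH2 → C:2 H:2 F:3
  CH2OC2H5 → C:3 H:7 O:1
Element totals:
  C: 5
  H: 9
  F: 3
  O: 1
Molecular formula: C5H9F3O.
Molar mass = 142.120 g/mol.
Mass from O: 1 × 15.999 = 15.999 g/mol.
%O = 15.999 / 142.120 × 100 = 11.26%.

11.26%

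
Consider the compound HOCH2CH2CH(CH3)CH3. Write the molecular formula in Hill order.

C5H12O

Atom tally by fragment:
  HOCH2CH2 → C:2 H:5 O:1
  CH(CH3) → C:2 H:4
  CH3 → C:1 H:3
Element totals:
  C: 5
  H: 12
  O: 1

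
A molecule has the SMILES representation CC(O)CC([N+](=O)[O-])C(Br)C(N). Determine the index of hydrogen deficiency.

1

Atom tally by fragment:
  CH3 → C:1 H:3
  CH(OH) → C:1 H:2 O:1
  CH2 → C:1 H:2
  CH(NO2) → C:1 H:1 N:1 O:2
  CH(Br) → C:1 H:1 Br:1
  CH2NH2 → C:1 H:4 N:1
Element totals:
  C: 6
  H: 13
  Br: 1
  N: 2
  O: 3
Molecular formula: C6H13BrN2O3.
DoU = (2C + 2 + N − H − X) / 2 = (2·6 + 2 + 2 − 13 − 1) / 2 = 1.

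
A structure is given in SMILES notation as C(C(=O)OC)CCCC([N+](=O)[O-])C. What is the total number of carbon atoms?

Atom tally by fragment:
  CH3OOCCH2 → C:3 H:5 O:2
  CH2 → C:1 H:2
  CH2 → C:1 H:2
  CH2 → C:1 H:2
  CH(NO2) → C:1 H:1 N:1 O:2
  CH3 → C:1 H:3
Element totals:
  C: 8
  H: 15
  N: 1
  O: 4

8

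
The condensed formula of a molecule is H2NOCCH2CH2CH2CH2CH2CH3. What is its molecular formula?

C7H15NO

Atom tally by fragment:
  H2NOCCH2 → C:2 H:4 O:1 N:1
  CH2 → C:1 H:2
  CH2 → C:1 H:2
  CH2 → C:1 H:2
  CH2 → C:1 H:2
  CH3 → C:1 H:3
Element totals:
  C: 7
  H: 15
  N: 1
  O: 1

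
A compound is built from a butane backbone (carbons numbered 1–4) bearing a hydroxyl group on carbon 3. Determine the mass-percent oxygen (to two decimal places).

21.58%

Atom tally by fragment:
  CH3 → C:1 H:3
  CH2 → C:1 H:2
  CH(OH) → C:1 H:2 O:1
  CH3 → C:1 H:3
Element totals:
  C: 4
  H: 10
  O: 1
Molecular formula: C4H10O.
Molar mass = 74.123 g/mol.
Mass from O: 1 × 15.999 = 15.999 g/mol.
%O = 15.999 / 74.123 × 100 = 21.58%.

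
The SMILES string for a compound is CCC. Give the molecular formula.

C3H8

Atom tally by fragment:
  CH3 → C:1 H:3
  CH2 → C:1 H:2
  CH3 → C:1 H:3
Element totals:
  C: 3
  H: 8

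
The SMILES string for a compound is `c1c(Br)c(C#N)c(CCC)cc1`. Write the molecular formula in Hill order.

C10H10BrN

Atom tally by fragment:
  benzene ring core → C:6 H:6
  (− 3 ring H displaced by substituents)
  + Br → Br:1
  + CN → C:1 N:1
  + CH2CH2CH3 → C:3 H:7
Element totals:
  C: 10
  H: 10
  Br: 1
  N: 1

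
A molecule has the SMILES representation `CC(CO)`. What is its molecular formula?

C3H8O

Atom tally by fragment:
  CH3 → C:1 H:3
  CH2CH2OH → C:2 H:5 O:1
Element totals:
  C: 3
  H: 8
  O: 1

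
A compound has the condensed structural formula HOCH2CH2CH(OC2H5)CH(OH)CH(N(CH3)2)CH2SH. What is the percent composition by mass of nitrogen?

Atom tally by fragment:
  HOCH2CH2 → C:2 H:5 O:1
  CH(OC2H5) → C:3 H:6 O:1
  CH(OH) → C:1 H:2 O:1
  CH(N(CH3)2) → C:3 H:7 N:1
  CH2SH → C:1 H:3 S:1
Element totals:
  C: 10
  H: 23
  N: 1
  O: 3
  S: 1
Molecular formula: C10H23NO3S.
Molar mass = 237.358 g/mol.
Mass from N: 1 × 14.007 = 14.007 g/mol.
%N = 14.007 / 237.358 × 100 = 5.90%.

5.90%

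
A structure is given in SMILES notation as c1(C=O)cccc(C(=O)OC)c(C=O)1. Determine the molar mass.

192.17 g/mol

Atom tally by fragment:
  benzene ring core → C:6 H:6
  (− 3 ring H displaced by substituents)
  + CHO → C:1 H:1 O:1
  + COOCH3 → C:2 H:3 O:2
  + CHO → C:1 H:1 O:1
Element totals:
  C: 10
  H: 8
  O: 4
Molecular formula: C10H8O4.
  M = 10(12.011) + 8(1.008) + 4(15.999)
    = 120.110 + 8.064 + 63.996 = 192.170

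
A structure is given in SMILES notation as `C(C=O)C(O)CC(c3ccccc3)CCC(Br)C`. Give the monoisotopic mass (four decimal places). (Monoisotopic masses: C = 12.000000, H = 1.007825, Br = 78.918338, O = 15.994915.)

312.0725

Atom tally by fragment:
  OHCCH2 → C:2 H:3 O:1
  CH(OH) → C:1 H:2 O:1
  CH2 → C:1 H:2
  CH(C6H5) → C:7 H:6
  CH2 → C:1 H:2
  CH2 → C:1 H:2
  CH(Br) → C:1 H:1 Br:1
  CH3 → C:1 H:3
Element totals:
  C: 15
  H: 21
  Br: 1
  O: 2
Molecular formula: C15H21BrO2.
  M = 15(12.0) + 21(1.007825) + 78.918338 + 2(15.994915)
    = 180.000000 + 21.164325 + 78.918338 + 31.989830 = 312.072493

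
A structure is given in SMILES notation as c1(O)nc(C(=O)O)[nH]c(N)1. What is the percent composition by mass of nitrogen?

Atom tally by fragment:
  imidazole ring core → C:3 H:4 N:2
  (− 3 ring H displaced by substituents)
  + OH → O:1 H:1
  + COOH → C:1 H:1 O:2
  + NH2 → N:1 H:2
Element totals:
  C: 4
  H: 5
  N: 3
  O: 3
Molecular formula: C4H5N3O3.
Molar mass = 143.102 g/mol.
Mass from N: 3 × 14.007 = 42.021 g/mol.
%N = 42.021 / 143.102 × 100 = 29.36%.

29.36%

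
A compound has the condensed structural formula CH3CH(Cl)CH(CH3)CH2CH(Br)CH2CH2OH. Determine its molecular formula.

Element totals:
  C: 8
  H: 16
  Br: 1
  Cl: 1
  O: 1

C8H16BrClO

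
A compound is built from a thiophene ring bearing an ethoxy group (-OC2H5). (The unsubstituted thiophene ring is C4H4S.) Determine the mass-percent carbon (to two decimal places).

56.22%

Atom tally by fragment:
  thiophene ring core → C:4 H:4 S:1
  (− 1 ring H displaced by substituents)
  + OC2H5 → C:2 H:5 O:1
Element totals:
  C: 6
  H: 8
  O: 1
  S: 1
Molecular formula: C6H8OS.
Molar mass = 128.189 g/mol.
Mass from C: 6 × 12.011 = 72.066 g/mol.
%C = 72.066 / 128.189 × 100 = 56.22%.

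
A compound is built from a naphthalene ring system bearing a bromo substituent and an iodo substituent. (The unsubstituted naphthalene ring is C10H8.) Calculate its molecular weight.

332.97 g/mol

Atom tally by fragment:
  naphthalene ring system core → C:10 H:8
  (− 2 ring H displaced by substituents)
  + Br → Br:1
  + I → I:1
Element totals:
  C: 10
  H: 6
  Br: 1
  I: 1
Molecular formula: C10H6BrI.
  M = 10(12.011) + 6(1.008) + 79.904 + 126.904
    = 120.110 + 6.048 + 79.904 + 126.904 = 332.966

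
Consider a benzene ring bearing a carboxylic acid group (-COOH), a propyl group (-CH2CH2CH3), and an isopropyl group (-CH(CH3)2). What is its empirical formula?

Atom tally by fragment:
  benzene ring core → C:6 H:6
  (− 3 ring H displaced by substituents)
  + COOH → C:1 H:1 O:2
  + CH2CH2CH3 → C:3 H:7
  + CH(CH3)2 → C:3 H:7
Element totals:
  C: 13
  H: 18
  O: 2
Molecular formula: C13H18O2.
gcd of subscripts (13, 18, 2) = 1, so the empirical formula equals the molecular formula.

C13H18O2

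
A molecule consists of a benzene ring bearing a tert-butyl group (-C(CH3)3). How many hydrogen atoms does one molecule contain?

14

Atom tally by fragment:
  benzene ring core → C:6 H:6
  (− 1 ring H displaced by substituents)
  + C(CH3)3 → C:4 H:9
Element totals:
  C: 10
  H: 14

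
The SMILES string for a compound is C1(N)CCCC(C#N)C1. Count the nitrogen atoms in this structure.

2

Atom tally by fragment:
  cyclohexane ring core → C:6 H:12
  (− 2 ring H displaced by substituents)
  + NH2 → N:1 H:2
  + CN → C:1 N:1
Element totals:
  C: 7
  H: 12
  N: 2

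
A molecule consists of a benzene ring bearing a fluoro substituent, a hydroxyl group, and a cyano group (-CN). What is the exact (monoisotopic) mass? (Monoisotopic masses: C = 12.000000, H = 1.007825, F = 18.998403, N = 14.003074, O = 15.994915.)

137.0277

Atom tally by fragment:
  benzene ring core → C:6 H:6
  (− 3 ring H displaced by substituents)
  + F → F:1
  + OH → O:1 H:1
  + CN → C:1 N:1
Element totals:
  C: 7
  H: 4
  F: 1
  N: 1
  O: 1
Molecular formula: C7H4FNO.
  M = 7(12.0) + 4(1.007825) + 18.998403 + 14.003074 + 15.994915
    = 84.000000 + 4.031300 + 18.998403 + 14.003074 + 15.994915 = 137.027692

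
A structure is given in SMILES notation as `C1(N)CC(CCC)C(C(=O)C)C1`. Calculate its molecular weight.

Atom tally by fragment:
  cyclopentane ring core → C:5 H:10
  (− 3 ring H displaced by substituents)
  + NH2 → N:1 H:2
  + CH2CH2CH3 → C:3 H:7
  + COCH3 → C:2 H:3 O:1
Element totals:
  C: 10
  H: 19
  N: 1
  O: 1
Molecular formula: C10H19NO.
  M = 10(12.011) + 19(1.008) + 14.007 + 15.999
    = 120.110 + 19.152 + 14.007 + 15.999 = 169.268

169.27 g/mol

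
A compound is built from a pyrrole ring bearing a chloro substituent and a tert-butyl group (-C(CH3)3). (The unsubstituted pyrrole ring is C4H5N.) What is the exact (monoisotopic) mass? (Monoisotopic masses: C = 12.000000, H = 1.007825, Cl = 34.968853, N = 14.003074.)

Atom tally by fragment:
  pyrrole ring core → C:4 H:5 N:1
  (− 2 ring H displaced by substituents)
  + Cl → Cl:1
  + C(CH3)3 → C:4 H:9
Element totals:
  C: 8
  H: 12
  Cl: 1
  N: 1
Molecular formula: C8H12ClN.
  M = 8(12.0) + 12(1.007825) + 34.968853 + 14.003074
    = 96.000000 + 12.093900 + 34.968853 + 14.003074 = 157.065827

157.0658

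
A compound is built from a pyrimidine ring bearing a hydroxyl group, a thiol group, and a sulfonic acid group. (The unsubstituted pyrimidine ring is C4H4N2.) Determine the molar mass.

208.21 g/mol

Atom tally by fragment:
  pyrimidine ring core → C:4 H:4 N:2
  (− 3 ring H displaced by substituents)
  + OH → O:1 H:1
  + SH → S:1 H:1
  + SO3H → S:1 O:3 H:1
Element totals:
  C: 4
  H: 4
  N: 2
  O: 4
  S: 2
Molecular formula: C4H4N2O4S2.
  M = 4(12.011) + 4(1.008) + 2(14.007) + 4(15.999) + 2(32.06)
    = 48.044 + 4.032 + 28.014 + 63.996 + 64.120 = 208.206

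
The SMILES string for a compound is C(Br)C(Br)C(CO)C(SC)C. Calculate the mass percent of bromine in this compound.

Atom tally by fragment:
  BrCH2 → C:1 H:2 Br:1
  CH(Br) → C:1 H:1 Br:1
  CH(CH2OH) → C:2 H:4 O:1
  CH(SCH3) → C:2 H:4 S:1
  CH3 → C:1 H:3
Element totals:
  C: 7
  H: 14
  Br: 2
  O: 1
  S: 1
Molecular formula: C7H14Br2OS.
Molar mass = 306.056 g/mol.
Mass from Br: 2 × 79.904 = 159.808 g/mol.
%Br = 159.808 / 306.056 × 100 = 52.22%.

52.22%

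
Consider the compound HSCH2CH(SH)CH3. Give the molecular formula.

C3H8S2

Atom tally by fragment:
  HSCH2 → C:1 H:3 S:1
  CH(SH) → C:1 H:2 S:1
  CH3 → C:1 H:3
Element totals:
  C: 3
  H: 8
  S: 2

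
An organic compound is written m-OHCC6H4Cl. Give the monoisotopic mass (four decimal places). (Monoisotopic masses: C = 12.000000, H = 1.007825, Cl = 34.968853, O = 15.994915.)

Element totals:
  C: 7
  H: 5
  Cl: 1
  O: 1
Molecular formula: C7H5ClO.
  M = 7(12.0) + 5(1.007825) + 34.968853 + 15.994915
    = 84.000000 + 5.039125 + 34.968853 + 15.994915 = 140.002893

140.0029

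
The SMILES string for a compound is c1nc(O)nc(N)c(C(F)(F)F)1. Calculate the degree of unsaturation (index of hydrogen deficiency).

4

Atom tally by fragment:
  pyrimidine ring core → C:4 H:4 N:2
  (− 3 ring H displaced by substituents)
  + OH → O:1 H:1
  + NH2 → N:1 H:2
  + CF3 → C:1 F:3
Element totals:
  C: 5
  H: 4
  F: 3
  N: 3
  O: 1
Molecular formula: C5H4F3N3O.
DoU = (2C + 2 + N − H − X) / 2 = (2·5 + 2 + 3 − 4 − 3) / 2 = 4.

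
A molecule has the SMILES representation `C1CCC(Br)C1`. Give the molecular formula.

Atom tally by fragment:
  cyclopentane ring core → C:5 H:10
  (− 1 ring H displaced by substituents)
  + Br → Br:1
Element totals:
  C: 5
  H: 9
  Br: 1

C5H9Br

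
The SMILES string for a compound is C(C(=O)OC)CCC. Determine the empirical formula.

Atom tally by fragment:
  CH3OOCCH2 → C:3 H:5 O:2
  CH2 → C:1 H:2
  CH2 → C:1 H:2
  CH3 → C:1 H:3
Element totals:
  C: 6
  H: 12
  O: 2
Molecular formula: C6H12O2.
gcd of subscripts = 2; dividing each by 2:
  C: 6/2 = 3
  H: 12/2 = 6
  O: 2/2 = 1

C3H6O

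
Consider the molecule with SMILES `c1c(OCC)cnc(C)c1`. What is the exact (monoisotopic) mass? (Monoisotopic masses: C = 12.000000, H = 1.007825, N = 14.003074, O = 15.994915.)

Atom tally by fragment:
  pyridine ring core → C:5 H:5 N:1
  (− 2 ring H displaced by substituents)
  + OC2H5 → C:2 H:5 O:1
  + CH3 → C:1 H:3
Element totals:
  C: 8
  H: 11
  N: 1
  O: 1
Molecular formula: C8H11NO.
  M = 8(12.0) + 11(1.007825) + 14.003074 + 15.994915
    = 96.000000 + 11.086075 + 14.003074 + 15.994915 = 137.084064

137.0841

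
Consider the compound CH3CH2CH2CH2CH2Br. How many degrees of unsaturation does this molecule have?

0

Atom tally by fragment:
  CH3 → C:1 H:3
  CH2 → C:1 H:2
  CH2 → C:1 H:2
  CH2 → C:1 H:2
  CH2Br → C:1 H:2 Br:1
Element totals:
  C: 5
  H: 11
  Br: 1
Molecular formula: C5H11Br.
DoU = (2C + 2 + N − H − X) / 2 = (2·5 + 2 + 0 − 11 − 1) / 2 = 0.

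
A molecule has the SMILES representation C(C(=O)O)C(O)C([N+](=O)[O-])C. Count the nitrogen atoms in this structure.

Atom tally by fragment:
  HOOCCH2 → C:2 H:3 O:2
  CH(OH) → C:1 H:2 O:1
  CH(NO2) → C:1 H:1 N:1 O:2
  CH3 → C:1 H:3
Element totals:
  C: 5
  H: 9
  N: 1
  O: 5

1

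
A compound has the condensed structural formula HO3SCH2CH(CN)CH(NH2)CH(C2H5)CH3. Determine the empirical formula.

C8H16N2O3S

Element totals:
  C: 8
  H: 16
  N: 2
  O: 3
  S: 1
Molecular formula: C8H16N2O3S.
gcd of subscripts (8, 16, 2, 3, 1) = 1, so the empirical formula equals the molecular formula.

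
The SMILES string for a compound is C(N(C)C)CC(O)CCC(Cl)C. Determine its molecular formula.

C9H20ClNO

Atom tally by fragment:
  (CH3)2NCH2 → C:3 H:8 N:1
  CH2 → C:1 H:2
  CH(OH) → C:1 H:2 O:1
  CH2 → C:1 H:2
  CH2 → C:1 H:2
  CH(Cl) → C:1 H:1 Cl:1
  CH3 → C:1 H:3
Element totals:
  C: 9
  H: 20
  Cl: 1
  N: 1
  O: 1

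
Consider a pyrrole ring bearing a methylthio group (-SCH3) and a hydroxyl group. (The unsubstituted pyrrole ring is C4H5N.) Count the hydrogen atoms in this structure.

Atom tally by fragment:
  pyrrole ring core → C:4 H:5 N:1
  (− 2 ring H displaced by substituents)
  + SCH3 → C:1 H:3 S:1
  + OH → O:1 H:1
Element totals:
  C: 5
  H: 7
  N: 1
  O: 1
  S: 1

7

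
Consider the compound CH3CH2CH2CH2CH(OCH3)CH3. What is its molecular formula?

C7H16O

Element totals:
  C: 7
  H: 16
  O: 1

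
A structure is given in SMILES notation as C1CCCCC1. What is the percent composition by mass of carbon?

Atom tally by fragment:
  cyclohexane ring core → C:6 H:12
Element totals:
  C: 6
  H: 12
Molecular formula: C6H12.
Molar mass = 84.162 g/mol.
Mass from C: 6 × 12.011 = 72.066 g/mol.
%C = 72.066 / 84.162 × 100 = 85.63%.

85.63%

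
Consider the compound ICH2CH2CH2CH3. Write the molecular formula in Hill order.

Element totals:
  C: 4
  H: 9
  I: 1

C4H9I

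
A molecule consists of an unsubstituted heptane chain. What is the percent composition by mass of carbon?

Atom tally by fragment:
  CH3 → C:1 H:3
  CH2 → C:1 H:2
  CH2 → C:1 H:2
  CH2 → C:1 H:2
  CH2 → C:1 H:2
  CH2 → C:1 H:2
  CH3 → C:1 H:3
Element totals:
  C: 7
  H: 16
Molecular formula: C7H16.
Molar mass = 100.205 g/mol.
Mass from C: 7 × 12.011 = 84.077 g/mol.
%C = 84.077 / 100.205 × 100 = 83.90%.

83.90%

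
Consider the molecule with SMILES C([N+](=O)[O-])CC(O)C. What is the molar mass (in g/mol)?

119.12 g/mol

Atom tally by fragment:
  O2NCH2 → C:1 H:2 N:1 O:2
  CH2 → C:1 H:2
  CH(OH) → C:1 H:2 O:1
  CH3 → C:1 H:3
Element totals:
  C: 4
  H: 9
  N: 1
  O: 3
Molecular formula: C4H9NO3.
  M = 4(12.011) + 9(1.008) + 14.007 + 3(15.999)
    = 48.044 + 9.072 + 14.007 + 47.997 = 119.120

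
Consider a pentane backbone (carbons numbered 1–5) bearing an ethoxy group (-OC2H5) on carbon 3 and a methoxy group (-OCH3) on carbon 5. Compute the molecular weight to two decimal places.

Atom tally by fragment:
  CH3 → C:1 H:3
  CH2 → C:1 H:2
  CH(OC2H5) → C:3 H:6 O:1
  CH2 → C:1 H:2
  CH2OCH3 → C:2 H:5 O:1
Element totals:
  C: 8
  H: 18
  O: 2
Molecular formula: C8H18O2.
  M = 8(12.011) + 18(1.008) + 2(15.999)
    = 96.088 + 18.144 + 31.998 = 146.230

146.23 g/mol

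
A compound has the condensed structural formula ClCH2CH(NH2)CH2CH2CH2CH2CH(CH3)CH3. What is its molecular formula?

C9H20ClN

Element totals:
  C: 9
  H: 20
  Cl: 1
  N: 1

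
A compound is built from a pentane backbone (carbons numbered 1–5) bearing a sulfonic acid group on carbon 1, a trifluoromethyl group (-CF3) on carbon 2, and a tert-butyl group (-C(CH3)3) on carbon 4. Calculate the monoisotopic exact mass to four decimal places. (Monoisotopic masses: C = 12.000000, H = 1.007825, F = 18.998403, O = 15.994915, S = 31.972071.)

276.1007

Atom tally by fragment:
  HO3SCH2 → C:1 H:3 S:1 O:3
  CH(CF3) → C:2 H:1 F:3
  CH2 → C:1 H:2
  CH(C(CH3)3) → C:5 H:10
  CH3 → C:1 H:3
Element totals:
  C: 10
  H: 19
  F: 3
  O: 3
  S: 1
Molecular formula: C10H19F3O3S.
  M = 10(12.0) + 19(1.007825) + 3(18.998403) + 3(15.994915) + 31.972071
    = 120.000000 + 19.148675 + 56.995209 + 47.984745 + 31.972071 = 276.100700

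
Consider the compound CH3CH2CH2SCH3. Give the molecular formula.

C4H10S

Atom tally by fragment:
  CH3 → C:1 H:3
  CH2 → C:1 H:2
  CH2SCH3 → C:2 H:5 S:1
Element totals:
  C: 4
  H: 10
  S: 1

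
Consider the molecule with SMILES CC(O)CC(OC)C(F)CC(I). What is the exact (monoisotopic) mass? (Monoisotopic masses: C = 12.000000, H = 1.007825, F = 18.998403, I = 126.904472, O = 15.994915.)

290.0179

Atom tally by fragment:
  CH3 → C:1 H:3
  CH(OH) → C:1 H:2 O:1
  CH2 → C:1 H:2
  CH(OCH3) → C:2 H:4 O:1
  CH(F) → C:1 H:1 F:1
  CH2 → C:1 H:2
  CH2I → C:1 H:2 I:1
Element totals:
  C: 8
  H: 16
  F: 1
  I: 1
  O: 2
Molecular formula: C8H16FIO2.
  M = 8(12.0) + 16(1.007825) + 18.998403 + 126.904472 + 2(15.994915)
    = 96.000000 + 16.125200 + 18.998403 + 126.904472 + 31.989830 = 290.017905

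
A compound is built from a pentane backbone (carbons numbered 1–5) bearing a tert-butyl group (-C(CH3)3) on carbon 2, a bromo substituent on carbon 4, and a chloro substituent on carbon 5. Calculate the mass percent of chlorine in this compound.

14.67%

Atom tally by fragment:
  CH3 → C:1 H:3
  CH(C(CH3)3) → C:5 H:10
  CH2 → C:1 H:2
  CH(Br) → C:1 H:1 Br:1
  CH2Cl → C:1 H:2 Cl:1
Element totals:
  C: 9
  H: 18
  Br: 1
  Cl: 1
Molecular formula: C9H18BrCl.
Molar mass = 241.597 g/mol.
Mass from Cl: 1 × 35.45 = 35.450 g/mol.
%Cl = 35.450 / 241.597 × 100 = 14.67%.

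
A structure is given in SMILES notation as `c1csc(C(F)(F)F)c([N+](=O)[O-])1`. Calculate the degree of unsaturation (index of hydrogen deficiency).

4

Atom tally by fragment:
  thiophene ring core → C:4 H:4 S:1
  (− 2 ring H displaced by substituents)
  + CF3 → C:1 F:3
  + NO2 → N:1 O:2
Element totals:
  C: 5
  H: 2
  F: 3
  N: 1
  O: 2
  S: 1
Molecular formula: C5H2F3NO2S.
DoU = (2C + 2 + N − H − X) / 2 = (2·5 + 2 + 1 − 2 − 3) / 2 = 4.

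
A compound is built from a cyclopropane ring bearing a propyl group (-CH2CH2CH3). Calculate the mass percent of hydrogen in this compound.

Atom tally by fragment:
  cyclopropane ring core → C:3 H:6
  (− 1 ring H displaced by substituents)
  + CH2CH2CH3 → C:3 H:7
Element totals:
  C: 6
  H: 12
Molecular formula: C6H12.
Molar mass = 84.162 g/mol.
Mass from H: 12 × 1.008 = 12.096 g/mol.
%H = 12.096 / 84.162 × 100 = 14.37%.

14.37%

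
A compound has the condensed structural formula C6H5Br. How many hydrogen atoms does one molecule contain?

5

Element totals:
  C: 6
  H: 5
  Br: 1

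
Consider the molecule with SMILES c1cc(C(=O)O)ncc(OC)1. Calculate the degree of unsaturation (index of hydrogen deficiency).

5

Atom tally by fragment:
  pyridine ring core → C:5 H:5 N:1
  (− 2 ring H displaced by substituents)
  + COOH → C:1 H:1 O:2
  + OCH3 → C:1 H:3 O:1
Element totals:
  C: 7
  H: 7
  N: 1
  O: 3
Molecular formula: C7H7NO3.
DoU = (2C + 2 + N − H − X) / 2 = (2·7 + 2 + 1 − 7 − 0) / 2 = 5.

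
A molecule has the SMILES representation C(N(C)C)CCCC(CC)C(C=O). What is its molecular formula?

C11H23NO

Atom tally by fragment:
  (CH3)2NCH2 → C:3 H:8 N:1
  CH2 → C:1 H:2
  CH2 → C:1 H:2
  CH2 → C:1 H:2
  CH(C2H5) → C:3 H:6
  CH2CHO → C:2 H:3 O:1
Element totals:
  C: 11
  H: 23
  N: 1
  O: 1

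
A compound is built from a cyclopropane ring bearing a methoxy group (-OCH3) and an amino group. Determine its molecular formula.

C4H9NO

Atom tally by fragment:
  cyclopropane ring core → C:3 H:6
  (− 2 ring H displaced by substituents)
  + OCH3 → C:1 H:3 O:1
  + NH2 → N:1 H:2
Element totals:
  C: 4
  H: 9
  N: 1
  O: 1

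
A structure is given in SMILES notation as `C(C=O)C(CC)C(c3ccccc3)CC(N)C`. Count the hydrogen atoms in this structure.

23

Atom tally by fragment:
  OHCCH2 → C:2 H:3 O:1
  CH(C2H5) → C:3 H:6
  CH(C6H5) → C:7 H:6
  CH2 → C:1 H:2
  CH(NH2) → C:1 H:3 N:1
  CH3 → C:1 H:3
Element totals:
  C: 15
  H: 23
  N: 1
  O: 1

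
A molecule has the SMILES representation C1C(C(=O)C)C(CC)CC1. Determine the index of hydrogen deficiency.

2

Atom tally by fragment:
  cyclopentane ring core → C:5 H:10
  (− 2 ring H displaced by substituents)
  + COCH3 → C:2 H:3 O:1
  + C2H5 → C:2 H:5
Element totals:
  C: 9
  H: 16
  O: 1
Molecular formula: C9H16O.
DoU = (2C + 2 + N − H − X) / 2 = (2·9 + 2 + 0 − 16 − 0) / 2 = 2.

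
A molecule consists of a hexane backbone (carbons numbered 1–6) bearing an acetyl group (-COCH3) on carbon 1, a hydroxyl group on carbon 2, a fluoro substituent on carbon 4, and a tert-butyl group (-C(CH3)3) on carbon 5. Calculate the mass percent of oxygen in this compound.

Atom tally by fragment:
  CH3COCH2 → C:3 H:5 O:1
  CH(OH) → C:1 H:2 O:1
  CH2 → C:1 H:2
  CH(F) → C:1 H:1 F:1
  CH(C(CH3)3) → C:5 H:10
  CH3 → C:1 H:3
Element totals:
  C: 12
  H: 23
  F: 1
  O: 2
Molecular formula: C12H23FO2.
Molar mass = 218.312 g/mol.
Mass from O: 2 × 15.999 = 31.998 g/mol.
%O = 31.998 / 218.312 × 100 = 14.66%.

14.66%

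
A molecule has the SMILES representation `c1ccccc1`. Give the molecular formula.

Atom tally by fragment:
  benzene ring core → C:6 H:6
Element totals:
  C: 6
  H: 6

C6H6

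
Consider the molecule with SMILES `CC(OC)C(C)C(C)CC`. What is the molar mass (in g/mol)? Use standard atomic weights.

Atom tally by fragment:
  CH3 → C:1 H:3
  CH(OCH3) → C:2 H:4 O:1
  CH(CH3) → C:2 H:4
  CH(CH3) → C:2 H:4
  CH2 → C:1 H:2
  CH3 → C:1 H:3
Element totals:
  C: 9
  H: 20
  O: 1
Molecular formula: C9H20O.
  M = 9(12.011) + 20(1.008) + 15.999
    = 108.099 + 20.160 + 15.999 = 144.258

144.26 g/mol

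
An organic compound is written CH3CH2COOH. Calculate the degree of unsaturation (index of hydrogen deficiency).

Atom tally by fragment:
  CH3 → C:1 H:3
  CH2COOH → C:2 H:3 O:2
Element totals:
  C: 3
  H: 6
  O: 2
Molecular formula: C3H6O2.
DoU = (2C + 2 + N − H − X) / 2 = (2·3 + 2 + 0 − 6 − 0) / 2 = 1.

1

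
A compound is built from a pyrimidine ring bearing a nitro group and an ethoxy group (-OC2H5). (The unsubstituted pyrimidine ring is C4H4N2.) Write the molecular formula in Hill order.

Atom tally by fragment:
  pyrimidine ring core → C:4 H:4 N:2
  (− 2 ring H displaced by substituents)
  + NO2 → N:1 O:2
  + OC2H5 → C:2 H:5 O:1
Element totals:
  C: 6
  H: 7
  N: 3
  O: 3

C6H7N3O3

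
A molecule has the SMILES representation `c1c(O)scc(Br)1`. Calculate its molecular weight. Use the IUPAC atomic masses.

Atom tally by fragment:
  thiophene ring core → C:4 H:4 S:1
  (− 2 ring H displaced by substituents)
  + OH → O:1 H:1
  + Br → Br:1
Element totals:
  C: 4
  H: 3
  Br: 1
  O: 1
  S: 1
Molecular formula: C4H3BrOS.
  M = 4(12.011) + 3(1.008) + 79.904 + 15.999 + 32.06
    = 48.044 + 3.024 + 79.904 + 15.999 + 32.060 = 179.031

179.03 g/mol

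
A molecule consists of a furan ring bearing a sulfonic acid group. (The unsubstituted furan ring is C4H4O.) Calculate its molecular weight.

148.13 g/mol

Atom tally by fragment:
  furan ring core → C:4 H:4 O:1
  (− 1 ring H displaced by substituents)
  + SO3H → S:1 O:3 H:1
Element totals:
  C: 4
  H: 4
  O: 4
  S: 1
Molecular formula: C4H4O4S.
  M = 4(12.011) + 4(1.008) + 4(15.999) + 32.06
    = 48.044 + 4.032 + 63.996 + 32.060 = 148.132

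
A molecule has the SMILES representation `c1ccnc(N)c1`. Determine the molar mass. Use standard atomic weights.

Atom tally by fragment:
  pyridine ring core → C:5 H:5 N:1
  (− 1 ring H displaced by substituents)
  + NH2 → N:1 H:2
Element totals:
  C: 5
  H: 6
  N: 2
Molecular formula: C5H6N2.
  M = 5(12.011) + 6(1.008) + 2(14.007)
    = 60.055 + 6.048 + 28.014 = 94.117

94.12 g/mol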